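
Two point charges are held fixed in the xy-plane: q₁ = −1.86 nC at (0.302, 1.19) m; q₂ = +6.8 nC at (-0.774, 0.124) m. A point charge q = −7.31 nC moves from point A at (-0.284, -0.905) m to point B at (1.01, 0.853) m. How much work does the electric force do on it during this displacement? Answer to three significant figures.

-2.60×10⁻⁷ J

The work done by the electric force is W_field = −ΔU = −q(V_B − V_A) = q(V_A − V_B).
At A: distances to the source charges are 2.18 m, 1.14 m; V_A = Σ kqᵢ/rᵢ = 46.0 V.
At B: distances to the source charges are 0.784 m, 1.93 m; V_B = Σ kqᵢ/rᵢ = 10.4 V.
ΔV = V_B − V_A = -35.6 V.
W_field = −qΔV = −(-7.31×10⁻⁹ C)(-35.6 V) = -2.60×10⁻⁷ J.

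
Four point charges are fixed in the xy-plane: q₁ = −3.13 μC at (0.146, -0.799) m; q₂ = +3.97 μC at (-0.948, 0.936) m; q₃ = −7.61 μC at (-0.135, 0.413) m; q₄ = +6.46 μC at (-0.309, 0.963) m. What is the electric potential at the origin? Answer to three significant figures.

-1.08×10⁵ V

The total potential is the scalar sum of each charge's contribution, V = Σ kqᵢ/rᵢ.
Distances from the field point to each charge: r₁ = 0.812 m, r₂ = 1.33 m, r₃ = 0.435 m, r₄ = 1.01 m.
V = k[(-3.13×10⁻⁶)/(0.812) + (3.97×10⁻⁶)/(1.33) + (-7.61×10⁻⁶)/(0.435) + (6.46×10⁻⁶)/(1.01)] = -1.08×10⁵ V.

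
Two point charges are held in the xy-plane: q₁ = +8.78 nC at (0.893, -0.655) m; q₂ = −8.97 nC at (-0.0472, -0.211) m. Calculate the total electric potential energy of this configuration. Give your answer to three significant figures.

The assembly work is the sum of pairwise potential energies, U = Σ_{i<j} kqᵢqⱼ/rᵢⱼ.
Pair separations: r₁₂ = 1.04 m.
U = (-6.81×10⁻⁷) = -6.81×10⁻⁷ J.

-6.81×10⁻⁷ J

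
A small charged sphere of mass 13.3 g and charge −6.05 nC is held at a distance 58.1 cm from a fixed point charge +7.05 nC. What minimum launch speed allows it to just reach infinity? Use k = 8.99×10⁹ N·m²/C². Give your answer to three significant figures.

To just escape, total mechanical energy must reach zero at infinity: ½mv²_min + U = 0, so ½mv²_min = −U = |kQq|/r.
|U| = |kQq|/r = (8.99×10⁹ N·m²/C²)(7.05×10⁻⁹)(6.05×10⁻⁹)/(0.581) = 6.60×10⁻⁷ J.
v_min = √(2|U|/m) = √(2·6.60×10⁻⁷/0.0133) = 9.96×10⁻³ m/s.

9.96×10⁻³ m/s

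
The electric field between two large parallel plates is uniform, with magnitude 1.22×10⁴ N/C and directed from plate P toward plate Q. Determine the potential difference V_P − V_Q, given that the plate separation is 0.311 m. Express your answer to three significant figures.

In a uniform field, potential decreases in the direction of E: ΔV = −E·d for a displacement d parallel to E.
Going from Q to P is a displacement of 0.311 m opposite to the field, so V_P − V_Q = +Ed = 3790 V.

3790 V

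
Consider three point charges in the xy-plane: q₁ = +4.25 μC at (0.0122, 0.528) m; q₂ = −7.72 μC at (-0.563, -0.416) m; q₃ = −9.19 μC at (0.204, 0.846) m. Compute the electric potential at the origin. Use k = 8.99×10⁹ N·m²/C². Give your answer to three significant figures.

-1.22×10⁵ V

The total potential is the scalar sum of each charge's contribution, V = Σ kqᵢ/rᵢ.
Distances from the field point to each charge: r₁ = 0.528 m, r₂ = 0.700 m, r₃ = 0.870 m.
V = k[(4.25×10⁻⁶)/(0.528) + (-7.72×10⁻⁶)/(0.700) + (-9.19×10⁻⁶)/(0.870)] = -1.22×10⁵ V.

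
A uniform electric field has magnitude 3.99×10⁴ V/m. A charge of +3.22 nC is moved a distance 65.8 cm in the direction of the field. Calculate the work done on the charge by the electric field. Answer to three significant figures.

8.45×10⁻⁵ J

The potential change for a displacement 65.8 cm in the direction of the field is ΔV = −Ed = -2.63×10⁴ V.
W_field = −qΔV = 8.45×10⁻⁵ J.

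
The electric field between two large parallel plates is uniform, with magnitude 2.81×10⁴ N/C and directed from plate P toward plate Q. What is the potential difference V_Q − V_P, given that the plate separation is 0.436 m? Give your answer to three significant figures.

In a uniform field, potential decreases in the direction of E: ΔV = −E·d for a displacement d parallel to E.
Going from P to Q is a displacement of 0.436 m along the field, so V_Q − V_P = −Ed = -1.23×10⁴ V.

-1.23×10⁴ V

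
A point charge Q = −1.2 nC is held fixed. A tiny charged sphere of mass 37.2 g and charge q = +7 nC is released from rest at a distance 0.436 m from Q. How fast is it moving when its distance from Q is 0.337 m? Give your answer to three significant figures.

1.65×10⁻³ m/s

Only the electrostatic force acts, so mechanical energy is conserved: ½mv² = U₁ − U₂ = kQq(1/r₁ − 1/r₂).
U₁ − U₂ = (8.99×10⁹ N·m²/C²)(-1.20×10⁻⁹ C)(7.00×10⁻⁹ C)(1/0.436 − 1/0.337) = 5.09×10⁻⁸ J.
v = √(2·5.09×10⁻⁸/0.0372) = 1.65×10⁻³ m/s.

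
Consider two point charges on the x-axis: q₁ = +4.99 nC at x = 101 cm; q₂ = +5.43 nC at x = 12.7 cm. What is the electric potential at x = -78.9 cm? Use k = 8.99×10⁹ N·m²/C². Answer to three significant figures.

78.2 V

Electric potential is a scalar, so the contributions from each charge add algebraically: V = Σ kqᵢ/rᵢ.
Distances from the field point to each charge: r₁ = 1.80 m, r₂ = 0.916 m.
V = k[(4.99×10⁻⁹)/(1.80) + (5.43×10⁻⁹)/(0.916)] = 78.2 V.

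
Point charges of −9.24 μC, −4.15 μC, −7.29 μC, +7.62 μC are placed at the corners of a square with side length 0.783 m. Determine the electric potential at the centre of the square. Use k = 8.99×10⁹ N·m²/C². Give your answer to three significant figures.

-2.12×10⁵ V

The total potential is the scalar sum of each charge's contribution, V = Σ kqᵢ/rᵢ.
The distance from each corner to the centre is a√2/2 = 0.554 m.
V = k[(-9.24×10⁻⁶)/(0.554) + (-4.15×10⁻⁶)/(0.554) + (-7.29×10⁻⁶)/(0.554) + (7.62×10⁻⁶)/(0.554)] = -2.12×10⁵ V.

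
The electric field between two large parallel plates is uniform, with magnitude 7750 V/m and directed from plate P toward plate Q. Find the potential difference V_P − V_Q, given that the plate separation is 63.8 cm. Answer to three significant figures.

4940 V

In a uniform field, potential decreases in the direction of E: ΔV = −E·d for a displacement d parallel to E.
Going from Q to P is a displacement of 63.8 cm opposite to the field, so V_P − V_Q = +Ed = 4940 V.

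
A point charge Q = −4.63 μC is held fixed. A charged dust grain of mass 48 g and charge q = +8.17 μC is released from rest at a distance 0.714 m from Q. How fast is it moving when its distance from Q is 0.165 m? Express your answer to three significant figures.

8.13 m/s

Only the electrostatic force acts, so mechanical energy is conserved: ½mv² = U₁ − U₂ = kQq(1/r₁ − 1/r₂).
U₁ − U₂ = (8.99×10⁹ N·m²/C²)(-4.63×10⁻⁶ C)(8.17×10⁻⁶ C)(1/0.714 − 1/0.165) = 1.58 J.
v = √(2·1.58/0.0480) = 8.13 m/s.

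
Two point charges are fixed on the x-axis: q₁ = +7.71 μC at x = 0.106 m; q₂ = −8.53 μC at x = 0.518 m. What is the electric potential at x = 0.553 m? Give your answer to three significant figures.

Electric potential is a scalar, so the contributions from each charge add algebraically: V = Σ kqᵢ/rᵢ.
Distances from the field point to each charge: r₁ = 0.447 m, r₂ = 0.0350 m.
V = k[(7.71×10⁻⁶)/(0.447) + (-8.53×10⁻⁶)/(0.0350)] = -2.04×10⁶ V.

-2.04×10⁶ V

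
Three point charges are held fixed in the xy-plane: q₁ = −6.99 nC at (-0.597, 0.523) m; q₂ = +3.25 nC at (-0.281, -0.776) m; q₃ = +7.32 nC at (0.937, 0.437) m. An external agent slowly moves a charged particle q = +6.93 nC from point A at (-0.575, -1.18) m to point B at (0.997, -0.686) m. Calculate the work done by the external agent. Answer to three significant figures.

-9.66×10⁻⁹ J

For quasistatic motion the external work equals the change in potential energy: W_ext = qΔV = q(V_B − V_A).
At A: distances to the source charges are 1.70 m, 0.500 m, 2.21 m; V_A = Σ kqᵢ/rᵢ = 51.3 V.
At B: distances to the source charges are 2.00 m, 1.28 m, 1.12 m; V_B = Σ kqᵢ/rᵢ = 49.9 V.
ΔV = V_B − V_A = -1.39 V.
W_ext = qΔV = (6.93×10⁻⁹ C)(-1.39 V) = -9.66×10⁻⁹ J.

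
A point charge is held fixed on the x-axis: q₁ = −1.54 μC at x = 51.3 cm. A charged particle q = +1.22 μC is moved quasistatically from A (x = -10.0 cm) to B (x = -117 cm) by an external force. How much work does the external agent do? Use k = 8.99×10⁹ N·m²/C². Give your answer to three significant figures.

0.0175 J

For quasistatic motion the external work equals the change in potential energy: W_ext = qΔV = q(V_B − V_A).
At A: distance to the source charge is 0.613 m; V_A = kq₁/r = -2.26×10⁴ V.
At B: distance to the source charge is 1.68 m; V_B = kq₁/r = -8230 V.
ΔV = V_B − V_A = 1.44×10⁴ V.
W_ext = qΔV = (1.22×10⁻⁶ C)(1.44×10⁴ V) = 0.0175 J.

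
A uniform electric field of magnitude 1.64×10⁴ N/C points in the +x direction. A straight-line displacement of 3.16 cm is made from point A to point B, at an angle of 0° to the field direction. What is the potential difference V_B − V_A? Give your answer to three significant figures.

Only the component of displacement along E changes the potential: ΔV = −E·d·cosθ.
ΔV = −(1.64×10⁴ V/m)(0.0316 m)cos0° = -518 V.

-518 V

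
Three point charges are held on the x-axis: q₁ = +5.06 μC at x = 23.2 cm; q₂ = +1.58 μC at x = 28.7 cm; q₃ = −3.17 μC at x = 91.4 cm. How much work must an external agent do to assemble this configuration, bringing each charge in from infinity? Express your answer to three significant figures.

The assembly work is the sum of pairwise potential energies, U = Σ_{i<j} kqᵢqⱼ/rᵢⱼ.
Pair separations: r₁₂ = 0.0550 m, r₁₃ = 0.682 m, r₂₃ = 0.627 m.
U = (1.31) + (-0.211) + (-0.0718) = 1.02 J.

1.02 J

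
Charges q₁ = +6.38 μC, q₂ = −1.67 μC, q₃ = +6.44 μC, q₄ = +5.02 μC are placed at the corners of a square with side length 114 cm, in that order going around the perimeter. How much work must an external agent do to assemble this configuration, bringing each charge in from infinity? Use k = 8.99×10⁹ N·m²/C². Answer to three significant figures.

The work to assemble the configuration equals its total potential energy, U = Σ kqᵢqⱼ/rᵢⱼ over all pairs.
The four side pairs have separation 1.14 m and the two diagonal pairs 1.61 m.
Summing all 6 pair terms gives U = 0.521 J.

0.521 J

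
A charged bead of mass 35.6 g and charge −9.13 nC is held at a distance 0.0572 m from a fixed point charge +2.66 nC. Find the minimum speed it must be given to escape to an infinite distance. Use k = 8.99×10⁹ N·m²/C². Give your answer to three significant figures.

To just escape, total mechanical energy must reach zero at infinity: ½mv²_min + U = 0, so ½mv²_min = −U = |kQq|/r.
|U| = |kQq|/r = (8.99×10⁹ N·m²/C²)(2.66×10⁻⁹)(9.13×10⁻⁹)/(0.0572) = 3.82×10⁻⁶ J.
v_min = √(2|U|/m) = √(2·3.82×10⁻⁶/0.0356) = 0.0146 m/s.

0.0146 m/s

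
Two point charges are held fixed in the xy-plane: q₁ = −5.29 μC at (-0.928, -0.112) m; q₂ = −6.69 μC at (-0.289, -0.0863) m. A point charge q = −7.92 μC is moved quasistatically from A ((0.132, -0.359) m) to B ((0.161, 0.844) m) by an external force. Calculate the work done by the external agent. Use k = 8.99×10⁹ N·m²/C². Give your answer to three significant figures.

-0.575 J

For quasistatic motion the external work equals the change in potential energy: W_ext = qΔV = q(V_B − V_A).
At A: distances to the source charges are 1.09 m, 0.502 m; V_A = Σ kqᵢ/rᵢ = -1.64×10⁵ V.
At B: distances to the source charges are 1.45 m, 1.03 m; V_B = Σ kqᵢ/rᵢ = -9.10×10⁴ V.
ΔV = V_B − V_A = 7.26×10⁴ V.
W_ext = qΔV = (-7.92×10⁻⁶ C)(7.26×10⁴ V) = -0.575 J.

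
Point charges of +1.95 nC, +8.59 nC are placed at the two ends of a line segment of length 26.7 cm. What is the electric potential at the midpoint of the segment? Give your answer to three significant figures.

Electric potential is a scalar, so the contributions from each charge add algebraically: V = Σ kqᵢ/rᵢ.
Each charge is 0.134 m from the midpoint.
V = k[(1.95×10⁻⁹)/(0.134) + (8.59×10⁻⁹)/(0.134)] = 710 V.

710 V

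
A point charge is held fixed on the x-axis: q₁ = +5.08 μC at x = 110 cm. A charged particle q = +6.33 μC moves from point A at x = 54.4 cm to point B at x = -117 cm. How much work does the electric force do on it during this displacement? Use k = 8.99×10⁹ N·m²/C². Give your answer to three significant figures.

0.393 J

The work done by the electric force is W_field = −ΔU = −q(V_B − V_A) = q(V_A − V_B).
At A: distance to the source charge is 0.556 m; V_A = kq₁/r = 8.21×10⁴ V.
At B: distance to the source charge is 2.27 m; V_B = kq₁/r = 2.01×10⁴ V.
ΔV = V_B − V_A = -6.20×10⁴ V.
W_field = −qΔV = −(6.33×10⁻⁶ C)(-6.20×10⁴ V) = 0.393 J.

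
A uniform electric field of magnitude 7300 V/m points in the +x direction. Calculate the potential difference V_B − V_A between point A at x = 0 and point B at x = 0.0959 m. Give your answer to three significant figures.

In a uniform field, potential decreases in the direction of E: V_B − V_A = −E·Δx.
V_B − V_A = −(7300 V/m)(0.0959 m) = -700 V.

-700 V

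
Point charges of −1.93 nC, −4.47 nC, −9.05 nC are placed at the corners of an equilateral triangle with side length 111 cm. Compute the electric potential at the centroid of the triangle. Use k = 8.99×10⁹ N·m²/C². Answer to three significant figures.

Electric potential is a scalar, so the contributions from each charge add algebraically: V = Σ kqᵢ/rᵢ.
The distance from each vertex to the centroid is a/√3 = 0.641 m.
V = k[(-1.93×10⁻⁹)/(0.641) + (-4.47×10⁻⁹)/(0.641) + (-9.05×10⁻⁹)/(0.641)] = -217 V.

-217 V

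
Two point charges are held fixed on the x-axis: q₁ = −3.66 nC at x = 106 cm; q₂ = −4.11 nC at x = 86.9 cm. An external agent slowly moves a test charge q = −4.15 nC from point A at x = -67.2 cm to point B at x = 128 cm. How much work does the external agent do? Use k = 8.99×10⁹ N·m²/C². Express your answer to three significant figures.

For quasistatic motion the external work equals the change in potential energy: W_ext = qΔV = q(V_B − V_A).
At A: distances to the source charges are 1.73 m, 1.54 m; V_A = Σ kqᵢ/rᵢ = -43.0 V.
At B: distances to the source charges are 0.220 m, 0.411 m; V_B = Σ kqᵢ/rᵢ = -239 V.
ΔV = V_B − V_A = -196 V.
W_ext = qΔV = (-4.15×10⁻⁹ C)(-196 V) = 8.15×10⁻⁷ J.

8.15×10⁻⁷ J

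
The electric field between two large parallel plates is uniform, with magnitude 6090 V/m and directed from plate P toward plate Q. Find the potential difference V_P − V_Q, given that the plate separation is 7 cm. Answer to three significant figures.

426 V

In a uniform field, potential decreases in the direction of E: ΔV = −E·d for a displacement d parallel to E.
Going from Q to P is a displacement of 7 cm opposite to the field, so V_P − V_Q = +Ed = 426 V.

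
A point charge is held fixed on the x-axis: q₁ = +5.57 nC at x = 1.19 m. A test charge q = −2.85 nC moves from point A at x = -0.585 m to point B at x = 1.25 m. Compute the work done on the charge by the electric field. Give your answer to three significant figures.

2.30×10⁻⁶ J

The work done by the electric force is W_field = −ΔU = −q(V_B − V_A) = q(V_A − V_B).
At A: distance to the source charge is 1.77 m; V_A = kq₁/r = 28.2 V.
At B: distance to the source charge is 0.0600 m; V_B = kq₁/r = 835 V.
ΔV = V_B − V_A = 806 V.
W_field = −qΔV = −(-2.85×10⁻⁹ C)(806 V) = 2.30×10⁻⁶ J.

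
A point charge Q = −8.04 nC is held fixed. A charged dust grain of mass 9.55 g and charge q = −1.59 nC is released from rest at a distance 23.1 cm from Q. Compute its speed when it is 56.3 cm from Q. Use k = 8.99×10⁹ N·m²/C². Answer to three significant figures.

Only the electrostatic force acts, so mechanical energy is conserved: ½mv² = U₁ − U₂ = kQq(1/r₁ − 1/r₂).
U₁ − U₂ = (8.99×10⁹ N·m²/C²)(-8.04×10⁻⁹ C)(-1.59×10⁻⁹ C)(1/0.231 − 1/0.563) = 2.93×10⁻⁷ J.
v = √(2·2.93×10⁻⁷/9.55×10⁻³) = 7.84×10⁻³ m/s.

7.84×10⁻³ m/s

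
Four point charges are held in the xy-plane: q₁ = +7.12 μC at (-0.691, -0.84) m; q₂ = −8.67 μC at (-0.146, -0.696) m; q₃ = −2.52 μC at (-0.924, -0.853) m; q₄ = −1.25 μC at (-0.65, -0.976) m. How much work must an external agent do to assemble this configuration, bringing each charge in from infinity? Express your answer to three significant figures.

-1.73 J

The assembly work is the sum of pairwise potential energies, U = Σ_{i<j} kqᵢqⱼ/rᵢⱼ.
Pair separations: r₁₂ = 0.564 m, r₁₃ = 0.233 m, r₁₄ = 0.142 m, r₂₃ = 0.794 m, r₂₄ = 0.577 m, r₃₄ = 0.300 m.
Summing all 6 pair terms gives U = -1.73 J.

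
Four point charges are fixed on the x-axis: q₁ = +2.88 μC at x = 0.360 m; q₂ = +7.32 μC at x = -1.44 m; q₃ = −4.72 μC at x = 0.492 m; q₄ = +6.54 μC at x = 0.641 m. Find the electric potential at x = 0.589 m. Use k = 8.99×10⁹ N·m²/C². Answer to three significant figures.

Electric potential is a scalar, so the contributions from each charge add algebraically: V = Σ kqᵢ/rᵢ.
Distances from the field point to each charge: r₁ = 0.229 m, r₂ = 2.03 m, r₃ = 0.0970 m, r₄ = 0.0520 m.
V = k[(2.88×10⁻⁶)/(0.229) + (7.32×10⁻⁶)/(2.03) + (-4.72×10⁻⁶)/(0.0970) + (6.54×10⁻⁶)/(0.0520)] = 8.39×10⁵ V.

8.39×10⁵ V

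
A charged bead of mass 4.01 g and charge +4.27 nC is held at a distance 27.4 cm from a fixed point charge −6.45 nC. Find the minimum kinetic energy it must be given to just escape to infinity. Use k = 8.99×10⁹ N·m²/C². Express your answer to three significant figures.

9.04×10⁻⁷ J

To just escape, total mechanical energy must reach zero at infinity: ½mv²_min + U = 0, so ½mv²_min = −U = |kQq|/r.
|U| = |kQq|/r = (8.99×10⁹ N·m²/C²)(6.45×10⁻⁹)(4.27×10⁻⁹)/(0.274) = 9.04×10⁻⁷ J.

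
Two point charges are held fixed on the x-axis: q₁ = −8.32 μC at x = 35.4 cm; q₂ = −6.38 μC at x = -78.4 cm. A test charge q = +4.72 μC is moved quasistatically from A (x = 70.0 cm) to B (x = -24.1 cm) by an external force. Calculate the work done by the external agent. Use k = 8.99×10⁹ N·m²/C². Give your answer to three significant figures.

For quasistatic motion the external work equals the change in potential energy: W_ext = qΔV = q(V_B − V_A).
At A: distances to the source charges are 0.346 m, 1.48 m; V_A = Σ kqᵢ/rᵢ = -2.55×10⁵ V.
At B: distances to the source charges are 0.595 m, 0.543 m; V_B = Σ kqᵢ/rᵢ = -2.31×10⁵ V.
ΔV = V_B − V_A = 2.35×10⁴ V.
W_ext = qΔV = (4.72×10⁻⁶ C)(2.35×10⁴ V) = 0.111 J.

0.111 J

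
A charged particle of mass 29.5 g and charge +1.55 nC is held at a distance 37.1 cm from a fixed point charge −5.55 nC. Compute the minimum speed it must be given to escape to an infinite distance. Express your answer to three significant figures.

To just escape, total mechanical energy must reach zero at infinity: ½mv²_min + U = 0, so ½mv²_min = −U = |kQq|/r.
|U| = |kQq|/r = (8.99×10⁹ N·m²/C²)(5.55×10⁻⁹)(1.55×10⁻⁹)/(0.371) = 2.08×10⁻⁷ J.
v_min = √(2|U|/m) = √(2·2.08×10⁻⁷/0.0295) = 3.76×10⁻³ m/s.

3.76×10⁻³ m/s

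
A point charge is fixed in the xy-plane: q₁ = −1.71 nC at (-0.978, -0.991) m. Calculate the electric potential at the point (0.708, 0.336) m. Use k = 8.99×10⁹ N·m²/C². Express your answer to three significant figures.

-7.16 V

Electric potential is a scalar, so the contributions from each charge add algebraically: V = Σ kqᵢ/rᵢ.
Distances from the field point to each charge: r₁ = 2.15 m.
V = k[(-1.71×10⁻⁹)/(2.15)] = -7.16 V.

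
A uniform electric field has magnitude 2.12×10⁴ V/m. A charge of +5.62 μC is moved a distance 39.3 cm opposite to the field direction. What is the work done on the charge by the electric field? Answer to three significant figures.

The potential change for a displacement 39.3 cm opposite to the field direction is ΔV = +Ed = 8330 V.
W_field = −qΔV = -0.0468 J.

-0.0468 J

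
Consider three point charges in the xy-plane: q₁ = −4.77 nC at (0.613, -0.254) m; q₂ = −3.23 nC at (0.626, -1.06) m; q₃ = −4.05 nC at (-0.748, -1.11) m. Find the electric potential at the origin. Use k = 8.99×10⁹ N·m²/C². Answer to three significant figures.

The total potential is the scalar sum of each charge's contribution, V = Σ kqᵢ/rᵢ.
Distances from the field point to each charge: r₁ = 0.664 m, r₂ = 1.23 m, r₃ = 1.34 m.
V = k[(-4.77×10⁻⁹)/(0.664) + (-3.23×10⁻⁹)/(1.23) + (-4.05×10⁻⁹)/(1.34)] = -115 V.

-115 V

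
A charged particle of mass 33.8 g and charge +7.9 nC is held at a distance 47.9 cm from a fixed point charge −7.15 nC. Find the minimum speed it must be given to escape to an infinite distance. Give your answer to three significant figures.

7.92×10⁻³ m/s

To just escape, total mechanical energy must reach zero at infinity: ½mv²_min + U = 0, so ½mv²_min = −U = |kQq|/r.
|U| = |kQq|/r = (8.99×10⁹ N·m²/C²)(7.15×10⁻⁹)(7.90×10⁻⁹)/(0.479) = 1.06×10⁻⁶ J.
v_min = √(2|U|/m) = √(2·1.06×10⁻⁶/0.0338) = 7.92×10⁻³ m/s.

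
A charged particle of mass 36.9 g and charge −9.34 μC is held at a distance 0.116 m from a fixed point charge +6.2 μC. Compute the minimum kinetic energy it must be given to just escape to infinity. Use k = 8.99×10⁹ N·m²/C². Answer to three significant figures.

To just escape, total mechanical energy must reach zero at infinity: ½mv²_min + U = 0, so ½mv²_min = −U = |kQq|/r.
|U| = |kQq|/r = (8.99×10⁹ N·m²/C²)(6.20×10⁻⁶)(9.34×10⁻⁶)/(0.116) = 4.49 J.

4.49 J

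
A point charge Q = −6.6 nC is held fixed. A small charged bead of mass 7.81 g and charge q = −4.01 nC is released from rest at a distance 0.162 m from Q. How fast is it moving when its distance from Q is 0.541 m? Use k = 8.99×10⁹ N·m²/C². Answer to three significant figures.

Only the electrostatic force acts, so mechanical energy is conserved: ½mv² = U₁ − U₂ = kQq(1/r₁ − 1/r₂).
U₁ − U₂ = (8.99×10⁹ N·m²/C²)(-6.60×10⁻⁹ C)(-4.01×10⁻⁹ C)(1/0.162 − 1/0.541) = 1.03×10⁻⁶ J.
v = √(2·1.03×10⁻⁶/7.81×10⁻³) = 0.0162 m/s.

0.0162 m/s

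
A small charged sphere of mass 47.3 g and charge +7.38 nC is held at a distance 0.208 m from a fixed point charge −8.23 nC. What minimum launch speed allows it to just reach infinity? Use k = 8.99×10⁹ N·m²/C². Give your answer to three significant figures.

To just escape, total mechanical energy must reach zero at infinity: ½mv²_min + U = 0, so ½mv²_min = −U = |kQq|/r.
|U| = |kQq|/r = (8.99×10⁹ N·m²/C²)(8.23×10⁻⁹)(7.38×10⁻⁹)/(0.208) = 2.63×10⁻⁶ J.
v_min = √(2|U|/m) = √(2·2.63×10⁻⁶/0.0473) = 0.0105 m/s.

0.0105 m/s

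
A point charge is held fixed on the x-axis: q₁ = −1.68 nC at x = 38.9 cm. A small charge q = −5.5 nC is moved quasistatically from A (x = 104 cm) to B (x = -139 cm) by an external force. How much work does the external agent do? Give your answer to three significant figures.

For quasistatic motion the external work equals the change in potential energy: W_ext = qΔV = q(V_B − V_A).
At A: distance to the source charge is 0.651 m; V_A = kq₁/r = -23.2 V.
At B: distance to the source charge is 1.78 m; V_B = kq₁/r = -8.49 V.
ΔV = V_B − V_A = 14.7 V.
W_ext = qΔV = (-5.50×10⁻⁹ C)(14.7 V) = -8.09×10⁻⁸ J.

-8.09×10⁻⁸ J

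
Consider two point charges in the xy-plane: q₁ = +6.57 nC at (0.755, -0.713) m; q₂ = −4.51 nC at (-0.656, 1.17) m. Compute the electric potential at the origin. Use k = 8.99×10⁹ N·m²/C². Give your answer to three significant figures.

Electric potential is a scalar, so the contributions from each charge add algebraically: V = Σ kqᵢ/rᵢ.
Distances from the field point to each charge: r₁ = 1.04 m, r₂ = 1.34 m.
V = k[(6.57×10⁻⁹)/(1.04) + (-4.51×10⁻⁹)/(1.34)] = 26.7 V.

26.7 V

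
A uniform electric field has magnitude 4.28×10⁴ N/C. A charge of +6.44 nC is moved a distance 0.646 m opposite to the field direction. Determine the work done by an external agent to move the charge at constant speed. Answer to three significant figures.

1.78×10⁻⁴ J

The potential change for a displacement 0.646 m opposite to the field direction is ΔV = +Ed = 2.76×10⁴ V.
W_ext = qΔV = 1.78×10⁻⁴ J.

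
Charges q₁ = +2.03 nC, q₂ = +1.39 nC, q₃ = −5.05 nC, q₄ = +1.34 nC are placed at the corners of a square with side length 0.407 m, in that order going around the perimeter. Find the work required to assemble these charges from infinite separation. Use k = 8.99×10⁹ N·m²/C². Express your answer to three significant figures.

-3.13×10⁻⁷ J

The work to assemble the configuration equals its total potential energy, U = Σ kqᵢqⱼ/rᵢⱼ over all pairs.
The four side pairs have separation 0.407 m and the two diagonal pairs 0.576 m.
Summing all 6 pair terms gives U = -3.13×10⁻⁷ J.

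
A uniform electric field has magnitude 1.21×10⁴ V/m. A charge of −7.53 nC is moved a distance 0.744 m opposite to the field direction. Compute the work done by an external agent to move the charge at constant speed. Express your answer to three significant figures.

-6.78×10⁻⁵ J

The potential change for a displacement 0.744 m opposite to the field direction is ΔV = +Ed = 9000 V.
W_ext = qΔV = -6.78×10⁻⁵ J.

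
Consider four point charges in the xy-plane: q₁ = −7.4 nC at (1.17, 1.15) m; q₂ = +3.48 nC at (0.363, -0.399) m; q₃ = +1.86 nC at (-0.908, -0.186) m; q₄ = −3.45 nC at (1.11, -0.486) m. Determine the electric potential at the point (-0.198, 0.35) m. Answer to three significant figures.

The total potential is the scalar sum of each charge's contribution, V = Σ kqᵢ/rᵢ.
Distances from the field point to each charge: r₁ = 1.58 m, r₂ = 0.936 m, r₃ = 0.890 m, r₄ = 1.55 m.
V = k[(-7.40×10⁻⁹)/(1.58) + (3.48×10⁻⁹)/(0.936) + (1.86×10⁻⁹)/(0.890) + (-3.45×10⁻⁹)/(1.55)] = -9.73 V.

-9.73 V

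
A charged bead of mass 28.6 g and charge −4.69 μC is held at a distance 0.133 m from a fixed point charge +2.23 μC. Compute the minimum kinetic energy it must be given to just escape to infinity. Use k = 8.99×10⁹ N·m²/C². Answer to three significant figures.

To just escape, total mechanical energy must reach zero at infinity: ½mv²_min + U = 0, so ½mv²_min = −U = |kQq|/r.
|U| = |kQq|/r = (8.99×10⁹ N·m²/C²)(2.23×10⁻⁶)(4.69×10⁻⁶)/(0.133) = 0.707 J.

0.707 J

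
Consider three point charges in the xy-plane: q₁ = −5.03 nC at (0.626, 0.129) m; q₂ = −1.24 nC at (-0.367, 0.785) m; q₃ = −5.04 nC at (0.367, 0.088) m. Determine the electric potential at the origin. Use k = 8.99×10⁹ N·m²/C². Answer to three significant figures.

Electric potential is a scalar, so the contributions from each charge add algebraically: V = Σ kqᵢ/rᵢ.
Distances from the field point to each charge: r₁ = 0.639 m, r₂ = 0.867 m, r₃ = 0.377 m.
V = k[(-5.03×10⁻⁹)/(0.639) + (-1.24×10⁻⁹)/(0.867) + (-5.04×10⁻⁹)/(0.377)] = -204 V.

-204 V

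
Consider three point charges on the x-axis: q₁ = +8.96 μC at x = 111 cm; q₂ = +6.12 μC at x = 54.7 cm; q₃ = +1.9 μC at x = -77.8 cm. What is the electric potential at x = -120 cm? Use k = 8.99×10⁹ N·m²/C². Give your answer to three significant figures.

Electric potential is a scalar, so the contributions from each charge add algebraically: V = Σ kqᵢ/rᵢ.
Distances from the field point to each charge: r₁ = 2.31 m, r₂ = 1.75 m, r₃ = 0.422 m.
V = k[(8.96×10⁻⁶)/(2.31) + (6.12×10⁻⁶)/(1.75) + (1.90×10⁻⁶)/(0.422)] = 1.07×10⁵ V.

1.07×10⁵ V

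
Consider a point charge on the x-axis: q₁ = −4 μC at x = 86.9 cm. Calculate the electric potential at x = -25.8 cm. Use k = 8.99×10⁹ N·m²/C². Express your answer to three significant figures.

-3.19×10⁴ V

The total potential is the scalar sum of each charge's contribution, V = Σ kqᵢ/rᵢ.
V = k[(-4.00×10⁻⁶)/(1.13)] = -3.19×10⁴ V.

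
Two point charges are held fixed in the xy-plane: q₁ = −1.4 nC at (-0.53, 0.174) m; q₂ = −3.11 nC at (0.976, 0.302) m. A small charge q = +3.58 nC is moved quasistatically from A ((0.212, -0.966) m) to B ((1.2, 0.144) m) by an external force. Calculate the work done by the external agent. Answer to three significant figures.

-2.90×10⁻⁷ J

For quasistatic motion the external work equals the change in potential energy: W_ext = qΔV = q(V_B − V_A).
At A: distances to the source charges are 1.36 m, 1.48 m; V_A = Σ kqᵢ/rᵢ = -28.1 V.
At B: distances to the source charges are 1.73 m, 0.274 m; V_B = Σ kqᵢ/rᵢ = -109 V.
ΔV = V_B − V_A = -81.1 V.
W_ext = qΔV = (3.58×10⁻⁹ C)(-81.1 V) = -2.90×10⁻⁷ J.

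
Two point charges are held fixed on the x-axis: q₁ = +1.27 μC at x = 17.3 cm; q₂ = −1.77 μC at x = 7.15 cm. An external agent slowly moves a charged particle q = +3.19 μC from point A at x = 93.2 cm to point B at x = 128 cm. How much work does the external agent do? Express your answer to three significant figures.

1.90×10⁻³ J

For quasistatic motion the external work equals the change in potential energy: W_ext = qΔV = q(V_B − V_A).
At A: distances to the source charges are 0.759 m, 0.861 m; V_A = Σ kqᵢ/rᵢ = -3450 V.
At B: distances to the source charges are 1.11 m, 1.21 m; V_B = Σ kqᵢ/rᵢ = -2850 V.
ΔV = V_B − V_A = 596 V.
W_ext = qΔV = (3.19×10⁻⁶ C)(596 V) = 1.90×10⁻³ J.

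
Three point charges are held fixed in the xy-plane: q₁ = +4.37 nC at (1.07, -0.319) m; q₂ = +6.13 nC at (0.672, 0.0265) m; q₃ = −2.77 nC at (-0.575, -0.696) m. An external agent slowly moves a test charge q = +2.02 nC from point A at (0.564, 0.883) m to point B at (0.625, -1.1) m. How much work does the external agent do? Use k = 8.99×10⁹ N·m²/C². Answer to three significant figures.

-1.67×10⁻⁸ J

For quasistatic motion the external work equals the change in potential energy: W_ext = qΔV = q(V_B − V_A).
At A: distances to the source charges are 1.30 m, 0.863 m, 1.95 m; V_A = Σ kqᵢ/rᵢ = 81.2 V.
At B: distances to the source charges are 0.899 m, 1.13 m, 1.27 m; V_B = Σ kqᵢ/rᵢ = 72.9 V.
ΔV = V_B − V_A = -8.25 V.
W_ext = qΔV = (2.02×10⁻⁹ C)(-8.25 V) = -1.67×10⁻⁸ J.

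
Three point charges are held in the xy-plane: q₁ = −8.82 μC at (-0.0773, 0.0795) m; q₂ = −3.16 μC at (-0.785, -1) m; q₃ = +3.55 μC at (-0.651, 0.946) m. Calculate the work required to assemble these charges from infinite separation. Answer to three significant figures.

The work to assemble the configuration equals its total potential energy, U = Σ kqᵢqⱼ/rᵢⱼ over all pairs.
Pair separations: r₁₂ = 1.29 m, r₁₃ = 1.04 m, r₂₃ = 1.95 m.
U = (0.194) + (-0.271) + (-0.0517) = -0.128 J.

-0.128 J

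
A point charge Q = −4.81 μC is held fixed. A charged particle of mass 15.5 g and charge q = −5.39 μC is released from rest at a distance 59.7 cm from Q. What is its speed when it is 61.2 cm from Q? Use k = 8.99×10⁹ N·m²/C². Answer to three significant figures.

1.11 m/s

Only the electrostatic force acts, so mechanical energy is conserved: ½mv² = U₁ − U₂ = kQq(1/r₁ − 1/r₂).
U₁ − U₂ = (8.99×10⁹ N·m²/C²)(-4.81×10⁻⁶ C)(-5.39×10⁻⁶ C)(1/0.597 − 1/0.612) = 9.57×10⁻³ J.
v = √(2·9.57×10⁻³/0.0155) = 1.11 m/s.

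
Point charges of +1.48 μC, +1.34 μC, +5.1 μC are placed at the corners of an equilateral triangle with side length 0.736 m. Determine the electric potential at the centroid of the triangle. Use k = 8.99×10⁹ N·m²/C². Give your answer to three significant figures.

1.68×10⁵ V

Electric potential is a scalar, so the contributions from each charge add algebraically: V = Σ kqᵢ/rᵢ.
The distance from each vertex to the centroid is a/√3 = 0.425 m.
V = k[(1.48×10⁻⁶)/(0.425) + (1.34×10⁻⁶)/(0.425) + (5.10×10⁻⁶)/(0.425)] = 1.68×10⁵ V.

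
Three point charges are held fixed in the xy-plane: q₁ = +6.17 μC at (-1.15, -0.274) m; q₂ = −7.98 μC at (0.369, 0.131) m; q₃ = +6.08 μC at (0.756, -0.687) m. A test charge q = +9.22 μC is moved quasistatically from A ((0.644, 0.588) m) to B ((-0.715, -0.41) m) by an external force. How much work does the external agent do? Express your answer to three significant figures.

1.50 J

For quasistatic motion the external work equals the change in potential energy: W_ext = qΔV = q(V_B − V_A).
At A: distances to the source charges are 1.99 m, 0.533 m, 1.28 m; V_A = Σ kqᵢ/rᵢ = -6.39×10⁴ V.
At B: distances to the source charges are 0.456 m, 1.21 m, 1.50 m; V_B = Σ kqᵢ/rᵢ = 9.90×10⁴ V.
ΔV = V_B − V_A = 1.63×10⁵ V.
W_ext = qΔV = (9.22×10⁻⁶ C)(1.63×10⁵ V) = 1.50 J.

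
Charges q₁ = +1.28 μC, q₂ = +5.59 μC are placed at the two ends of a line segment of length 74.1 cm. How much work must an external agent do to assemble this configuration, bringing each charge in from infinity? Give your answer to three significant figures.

The assembly work is the sum of pairwise potential energies, U = Σ_{i<j} kqᵢqⱼ/rᵢⱼ.
The separation is r = 0.741 m.
U = (0.0868) = 0.0868 J.

0.0868 J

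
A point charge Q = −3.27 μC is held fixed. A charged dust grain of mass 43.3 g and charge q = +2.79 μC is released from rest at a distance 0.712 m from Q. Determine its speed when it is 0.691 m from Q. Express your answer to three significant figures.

0.402 m/s

Only the electrostatic force acts, so mechanical energy is conserved: ½mv² = U₁ − U₂ = kQq(1/r₁ − 1/r₂).
U₁ − U₂ = (8.99×10⁹ N·m²/C²)(-3.27×10⁻⁶ C)(2.79×10⁻⁶ C)(1/0.712 − 1/0.691) = 3.50×10⁻³ J.
v = √(2·3.50×10⁻³/0.0433) = 0.402 m/s.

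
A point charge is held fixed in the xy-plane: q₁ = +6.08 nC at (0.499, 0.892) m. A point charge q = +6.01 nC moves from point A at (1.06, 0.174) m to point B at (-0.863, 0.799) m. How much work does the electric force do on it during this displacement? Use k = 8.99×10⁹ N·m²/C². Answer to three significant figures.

The work done by the electric force is W_field = −ΔU = −q(V_B − V_A) = q(V_A − V_B).
At A: distance to the source charge is 0.911 m; V_A = kq₁/r = 60.0 V.
At B: distance to the source charge is 1.37 m; V_B = kq₁/r = 40.0 V.
ΔV = V_B − V_A = -19.9 V.
W_field = −qΔV = −(6.01×10⁻⁹ C)(-19.9 V) = 1.20×10⁻⁷ J.

1.20×10⁻⁷ J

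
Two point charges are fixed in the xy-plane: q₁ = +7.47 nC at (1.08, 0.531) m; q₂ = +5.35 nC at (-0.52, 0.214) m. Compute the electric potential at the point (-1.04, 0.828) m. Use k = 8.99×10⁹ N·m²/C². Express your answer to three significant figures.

Electric potential is a scalar, so the contributions from each charge add algebraically: V = Σ kqᵢ/rᵢ.
Distances from the field point to each charge: r₁ = 2.14 m, r₂ = 0.805 m.
V = k[(7.47×10⁻⁹)/(2.14) + (5.35×10⁻⁹)/(0.805)] = 91.1 V.

91.1 V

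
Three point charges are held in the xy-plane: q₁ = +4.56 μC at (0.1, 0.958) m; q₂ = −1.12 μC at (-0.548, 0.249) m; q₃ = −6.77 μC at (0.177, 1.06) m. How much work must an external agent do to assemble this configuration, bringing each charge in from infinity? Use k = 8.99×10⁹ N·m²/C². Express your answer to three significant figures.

The work to assemble the configuration equals its total potential energy, U = Σ kqᵢqⱼ/rᵢⱼ over all pairs.
Pair separations: r₁₂ = 0.961 m, r₁₃ = 0.128 m, r₂₃ = 1.09 m.
U = (-0.0478) + (-2.17) + (0.0627) = -2.16 J.

-2.16 J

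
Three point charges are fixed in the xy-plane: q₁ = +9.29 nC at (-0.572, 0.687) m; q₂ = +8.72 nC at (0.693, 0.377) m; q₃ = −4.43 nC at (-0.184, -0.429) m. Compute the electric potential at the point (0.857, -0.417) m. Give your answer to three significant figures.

The total potential is the scalar sum of each charge's contribution, V = Σ kqᵢ/rᵢ.
Distances from the field point to each charge: r₁ = 1.81 m, r₂ = 0.811 m, r₃ = 1.04 m.
V = k[(9.29×10⁻⁹)/(1.81) + (8.72×10⁻⁹)/(0.811) + (-4.43×10⁻⁹)/(1.04)] = 105 V.

105 V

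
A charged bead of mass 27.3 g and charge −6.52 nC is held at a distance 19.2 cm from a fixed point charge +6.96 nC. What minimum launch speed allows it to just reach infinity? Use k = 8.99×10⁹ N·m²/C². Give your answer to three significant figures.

0.0125 m/s

To just escape, total mechanical energy must reach zero at infinity: ½mv²_min + U = 0, so ½mv²_min = −U = |kQq|/r.
|U| = |kQq|/r = (8.99×10⁹ N·m²/C²)(6.96×10⁻⁹)(6.52×10⁻⁹)/(0.192) = 2.12×10⁻⁶ J.
v_min = √(2|U|/m) = √(2·2.12×10⁻⁶/0.0273) = 0.0125 m/s.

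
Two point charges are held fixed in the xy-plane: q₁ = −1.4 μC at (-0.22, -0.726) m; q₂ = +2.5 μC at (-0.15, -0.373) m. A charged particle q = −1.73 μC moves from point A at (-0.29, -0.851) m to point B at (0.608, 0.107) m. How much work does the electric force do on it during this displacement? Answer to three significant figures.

The work done by the electric force is W_field = −ΔU = −q(V_B − V_A) = q(V_A − V_B).
At A: distances to the source charges are 0.143 m, 0.498 m; V_A = Σ kqᵢ/rᵢ = -4.27×10⁴ V.
At B: distances to the source charges are 1.17 m, 0.897 m; V_B = Σ kqᵢ/rᵢ = 1.43×10⁴ V.
ΔV = V_B − V_A = 5.71×10⁴ V.
W_field = −qΔV = −(-1.73×10⁻⁶ C)(5.71×10⁴ V) = 0.0987 J.

0.0987 J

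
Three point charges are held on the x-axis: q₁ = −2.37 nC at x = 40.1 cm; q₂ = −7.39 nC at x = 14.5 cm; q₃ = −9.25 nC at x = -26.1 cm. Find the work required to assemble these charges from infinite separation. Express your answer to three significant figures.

2.43×10⁻⁶ J

The assembly work is the sum of pairwise potential energies, U = Σ_{i<j} kqᵢqⱼ/rᵢⱼ.
Pair separations: r₁₂ = 0.256 m, r₁₃ = 0.662 m, r₂₃ = 0.406 m.
U = (6.15×10⁻⁷) + (2.98×10⁻⁷) + (1.51×10⁻⁶) = 2.43×10⁻⁶ J.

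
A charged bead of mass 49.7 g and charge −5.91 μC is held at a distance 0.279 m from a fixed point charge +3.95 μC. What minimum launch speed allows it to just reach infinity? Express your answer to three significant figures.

5.50 m/s

To just escape, total mechanical energy must reach zero at infinity: ½mv²_min + U = 0, so ½mv²_min = −U = |kQq|/r.
|U| = |kQq|/r = (8.99×10⁹ N·m²/C²)(3.95×10⁻⁶)(5.91×10⁻⁶)/(0.279) = 0.752 J.
v_min = √(2|U|/m) = √(2·0.752/0.0497) = 5.50 m/s.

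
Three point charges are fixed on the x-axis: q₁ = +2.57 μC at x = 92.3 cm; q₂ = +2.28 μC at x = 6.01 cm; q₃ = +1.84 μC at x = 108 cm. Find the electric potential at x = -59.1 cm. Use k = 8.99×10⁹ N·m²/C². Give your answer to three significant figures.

5.66×10⁴ V

Electric potential is a scalar, so the contributions from each charge add algebraically: V = Σ kqᵢ/rᵢ.
Distances from the field point to each charge: r₁ = 1.51 m, r₂ = 0.651 m, r₃ = 1.67 m.
V = k[(2.57×10⁻⁶)/(1.51) + (2.28×10⁻⁶)/(0.651) + (1.84×10⁻⁶)/(1.67)] = 5.66×10⁴ V.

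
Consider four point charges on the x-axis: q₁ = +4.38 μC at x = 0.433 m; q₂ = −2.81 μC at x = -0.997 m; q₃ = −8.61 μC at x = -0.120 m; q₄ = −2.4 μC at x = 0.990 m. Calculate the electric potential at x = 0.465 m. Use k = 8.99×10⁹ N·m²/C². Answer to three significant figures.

1.04×10⁶ V

The total potential is the scalar sum of each charge's contribution, V = Σ kqᵢ/rᵢ.
Distances from the field point to each charge: r₁ = 0.0320 m, r₂ = 1.46 m, r₃ = 0.585 m, r₄ = 0.525 m.
V = k[(4.38×10⁻⁶)/(0.0320) + (-2.81×10⁻⁶)/(1.46) + (-8.61×10⁻⁶)/(0.585) + (-2.40×10⁻⁶)/(0.525)] = 1.04×10⁶ V.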